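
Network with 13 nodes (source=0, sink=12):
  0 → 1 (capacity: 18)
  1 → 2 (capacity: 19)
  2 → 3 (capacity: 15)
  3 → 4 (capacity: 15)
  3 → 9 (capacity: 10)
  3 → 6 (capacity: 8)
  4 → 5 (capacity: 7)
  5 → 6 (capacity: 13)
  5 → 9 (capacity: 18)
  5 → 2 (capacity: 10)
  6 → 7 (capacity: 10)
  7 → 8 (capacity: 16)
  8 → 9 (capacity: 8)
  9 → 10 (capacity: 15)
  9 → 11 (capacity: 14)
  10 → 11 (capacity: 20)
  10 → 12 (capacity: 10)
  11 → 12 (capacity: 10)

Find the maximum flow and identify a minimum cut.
Max flow = 15, Min cut edges: (2,3)

Maximum flow: 15
Minimum cut: (2,3)
Partition: S = [0, 1, 2], T = [3, 4, 5, 6, 7, 8, 9, 10, 11, 12]

Max-flow min-cut theorem verified: both equal 15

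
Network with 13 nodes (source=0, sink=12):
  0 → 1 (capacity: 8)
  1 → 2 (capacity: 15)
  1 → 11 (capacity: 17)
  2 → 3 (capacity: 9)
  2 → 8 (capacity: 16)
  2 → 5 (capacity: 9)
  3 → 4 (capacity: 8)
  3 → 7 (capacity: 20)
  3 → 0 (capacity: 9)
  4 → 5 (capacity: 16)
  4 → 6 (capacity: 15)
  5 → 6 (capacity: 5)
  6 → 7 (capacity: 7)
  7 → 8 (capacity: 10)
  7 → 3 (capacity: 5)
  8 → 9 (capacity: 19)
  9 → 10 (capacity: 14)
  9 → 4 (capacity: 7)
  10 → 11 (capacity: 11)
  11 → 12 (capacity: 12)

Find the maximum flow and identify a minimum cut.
Max flow = 8, Min cut edges: (0,1)

Maximum flow: 8
Minimum cut: (0,1)
Partition: S = [0], T = [1, 2, 3, 4, 5, 6, 7, 8, 9, 10, 11, 12]

Max-flow min-cut theorem verified: both equal 8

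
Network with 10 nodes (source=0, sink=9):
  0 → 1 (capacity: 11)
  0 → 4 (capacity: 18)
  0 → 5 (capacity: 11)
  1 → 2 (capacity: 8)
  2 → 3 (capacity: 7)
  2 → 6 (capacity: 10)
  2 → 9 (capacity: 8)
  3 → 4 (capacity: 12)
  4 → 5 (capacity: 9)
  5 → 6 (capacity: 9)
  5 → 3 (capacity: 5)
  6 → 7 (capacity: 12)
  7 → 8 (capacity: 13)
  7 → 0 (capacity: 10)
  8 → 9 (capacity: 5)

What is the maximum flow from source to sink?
Maximum flow = 13

Max flow: 13

Flow assignment:
  0 → 1: 8/11
  0 → 4: 9/18
  1 → 2: 8/8
  2 → 9: 8/8
  4 → 5: 9/9
  5 → 6: 9/9
  6 → 7: 9/12
  7 → 8: 5/13
  7 → 0: 4/10
  8 → 9: 5/5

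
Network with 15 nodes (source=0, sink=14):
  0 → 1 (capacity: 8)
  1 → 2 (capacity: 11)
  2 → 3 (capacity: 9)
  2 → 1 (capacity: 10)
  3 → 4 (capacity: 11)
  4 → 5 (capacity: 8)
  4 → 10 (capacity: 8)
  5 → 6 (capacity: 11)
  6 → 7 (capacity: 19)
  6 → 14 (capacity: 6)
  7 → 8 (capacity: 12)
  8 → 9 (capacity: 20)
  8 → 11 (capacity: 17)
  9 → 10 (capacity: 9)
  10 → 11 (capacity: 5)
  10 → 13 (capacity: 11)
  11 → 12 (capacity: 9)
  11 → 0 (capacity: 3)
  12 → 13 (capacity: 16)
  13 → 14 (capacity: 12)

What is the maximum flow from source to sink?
Maximum flow = 8

Max flow: 8

Flow assignment:
  0 → 1: 8/8
  1 → 2: 8/11
  2 → 3: 8/9
  3 → 4: 8/11
  4 → 5: 6/8
  4 → 10: 2/8
  5 → 6: 6/11
  6 → 14: 6/6
  10 → 13: 2/11
  13 → 14: 2/12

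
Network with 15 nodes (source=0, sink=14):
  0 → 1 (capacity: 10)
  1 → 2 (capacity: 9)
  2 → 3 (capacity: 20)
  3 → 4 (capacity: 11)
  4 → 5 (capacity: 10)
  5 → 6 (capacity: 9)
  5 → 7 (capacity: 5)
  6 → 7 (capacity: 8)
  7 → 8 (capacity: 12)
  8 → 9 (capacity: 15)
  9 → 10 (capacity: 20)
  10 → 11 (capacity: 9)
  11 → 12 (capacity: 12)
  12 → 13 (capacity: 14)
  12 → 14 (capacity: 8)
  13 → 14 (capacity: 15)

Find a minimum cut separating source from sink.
Min cut value = 9, edges: (10,11)

Min cut value: 9
Partition: S = [0, 1, 2, 3, 4, 5, 6, 7, 8, 9, 10], T = [11, 12, 13, 14]
Cut edges: (10,11)

By max-flow min-cut theorem, max flow = min cut = 9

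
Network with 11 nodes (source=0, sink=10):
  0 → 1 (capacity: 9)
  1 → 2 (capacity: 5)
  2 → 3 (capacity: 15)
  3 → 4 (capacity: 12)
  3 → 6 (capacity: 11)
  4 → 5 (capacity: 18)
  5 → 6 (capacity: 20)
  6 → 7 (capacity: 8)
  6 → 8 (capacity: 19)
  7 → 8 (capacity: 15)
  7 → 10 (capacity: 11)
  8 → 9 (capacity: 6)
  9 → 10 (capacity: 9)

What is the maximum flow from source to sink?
Maximum flow = 5

Max flow: 5

Flow assignment:
  0 → 1: 5/9
  1 → 2: 5/5
  2 → 3: 5/15
  3 → 6: 5/11
  6 → 7: 5/8
  7 → 10: 5/11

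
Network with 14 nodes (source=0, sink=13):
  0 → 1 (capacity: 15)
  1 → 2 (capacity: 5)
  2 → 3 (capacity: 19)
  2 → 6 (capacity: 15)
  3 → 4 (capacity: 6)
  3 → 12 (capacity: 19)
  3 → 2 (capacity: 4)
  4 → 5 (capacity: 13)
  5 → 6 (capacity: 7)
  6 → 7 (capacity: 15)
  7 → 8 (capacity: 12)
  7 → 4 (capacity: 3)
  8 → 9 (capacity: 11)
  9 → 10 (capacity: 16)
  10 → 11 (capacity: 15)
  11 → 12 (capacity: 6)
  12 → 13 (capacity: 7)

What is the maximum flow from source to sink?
Maximum flow = 5

Max flow: 5

Flow assignment:
  0 → 1: 5/15
  1 → 2: 5/5
  2 → 3: 5/19
  3 → 12: 5/19
  12 → 13: 5/7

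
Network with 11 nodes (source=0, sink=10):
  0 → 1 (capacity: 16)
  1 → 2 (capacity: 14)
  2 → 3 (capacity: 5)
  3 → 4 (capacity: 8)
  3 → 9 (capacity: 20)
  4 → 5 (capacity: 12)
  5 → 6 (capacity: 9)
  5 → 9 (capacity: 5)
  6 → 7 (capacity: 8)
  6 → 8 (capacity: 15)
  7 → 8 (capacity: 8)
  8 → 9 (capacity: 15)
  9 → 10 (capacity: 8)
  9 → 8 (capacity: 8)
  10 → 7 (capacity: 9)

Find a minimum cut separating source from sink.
Min cut value = 5, edges: (2,3)

Min cut value: 5
Partition: S = [0, 1, 2], T = [3, 4, 5, 6, 7, 8, 9, 10]
Cut edges: (2,3)

By max-flow min-cut theorem, max flow = min cut = 5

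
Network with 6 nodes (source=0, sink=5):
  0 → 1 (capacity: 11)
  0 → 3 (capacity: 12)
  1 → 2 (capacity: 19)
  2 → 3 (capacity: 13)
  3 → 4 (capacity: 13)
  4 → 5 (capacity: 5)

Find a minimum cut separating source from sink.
Min cut value = 5, edges: (4,5)

Min cut value: 5
Partition: S = [0, 1, 2, 3, 4], T = [5]
Cut edges: (4,5)

By max-flow min-cut theorem, max flow = min cut = 5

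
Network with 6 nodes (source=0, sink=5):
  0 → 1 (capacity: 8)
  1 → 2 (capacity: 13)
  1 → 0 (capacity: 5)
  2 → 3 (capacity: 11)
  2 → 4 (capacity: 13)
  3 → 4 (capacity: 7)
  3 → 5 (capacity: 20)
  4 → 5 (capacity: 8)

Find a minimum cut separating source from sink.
Min cut value = 8, edges: (0,1)

Min cut value: 8
Partition: S = [0], T = [1, 2, 3, 4, 5]
Cut edges: (0,1)

By max-flow min-cut theorem, max flow = min cut = 8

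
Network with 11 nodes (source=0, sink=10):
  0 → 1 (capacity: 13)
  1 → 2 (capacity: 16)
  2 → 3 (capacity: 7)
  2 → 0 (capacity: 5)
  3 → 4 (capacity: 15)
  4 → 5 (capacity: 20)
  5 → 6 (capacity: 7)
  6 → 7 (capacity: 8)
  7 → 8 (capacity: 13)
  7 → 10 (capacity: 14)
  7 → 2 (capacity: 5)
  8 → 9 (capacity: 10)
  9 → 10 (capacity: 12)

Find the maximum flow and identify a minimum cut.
Max flow = 7, Min cut edges: (5,6)

Maximum flow: 7
Minimum cut: (5,6)
Partition: S = [0, 1, 2, 3, 4, 5], T = [6, 7, 8, 9, 10]

Max-flow min-cut theorem verified: both equal 7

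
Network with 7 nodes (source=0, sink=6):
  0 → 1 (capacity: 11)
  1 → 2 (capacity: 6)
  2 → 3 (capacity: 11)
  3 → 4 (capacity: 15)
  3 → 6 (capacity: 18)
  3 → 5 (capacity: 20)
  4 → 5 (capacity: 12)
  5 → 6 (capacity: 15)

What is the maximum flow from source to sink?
Maximum flow = 6

Max flow: 6

Flow assignment:
  0 → 1: 6/11
  1 → 2: 6/6
  2 → 3: 6/11
  3 → 6: 6/18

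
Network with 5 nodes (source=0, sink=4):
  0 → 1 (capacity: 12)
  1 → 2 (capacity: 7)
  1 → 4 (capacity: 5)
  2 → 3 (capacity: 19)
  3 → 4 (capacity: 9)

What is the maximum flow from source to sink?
Maximum flow = 12

Max flow: 12

Flow assignment:
  0 → 1: 12/12
  1 → 2: 7/7
  1 → 4: 5/5
  2 → 3: 7/19
  3 → 4: 7/9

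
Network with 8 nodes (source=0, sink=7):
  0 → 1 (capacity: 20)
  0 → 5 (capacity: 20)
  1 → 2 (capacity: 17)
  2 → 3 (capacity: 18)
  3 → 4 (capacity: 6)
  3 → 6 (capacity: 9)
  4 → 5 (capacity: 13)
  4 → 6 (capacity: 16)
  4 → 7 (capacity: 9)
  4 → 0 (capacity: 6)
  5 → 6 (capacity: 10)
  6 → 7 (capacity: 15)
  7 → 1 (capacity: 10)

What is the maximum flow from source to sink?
Maximum flow = 21

Max flow: 21

Flow assignment:
  0 → 1: 15/20
  0 → 5: 6/20
  1 → 2: 15/17
  2 → 3: 15/18
  3 → 4: 6/6
  3 → 6: 9/9
  4 → 7: 6/9
  5 → 6: 6/10
  6 → 7: 15/15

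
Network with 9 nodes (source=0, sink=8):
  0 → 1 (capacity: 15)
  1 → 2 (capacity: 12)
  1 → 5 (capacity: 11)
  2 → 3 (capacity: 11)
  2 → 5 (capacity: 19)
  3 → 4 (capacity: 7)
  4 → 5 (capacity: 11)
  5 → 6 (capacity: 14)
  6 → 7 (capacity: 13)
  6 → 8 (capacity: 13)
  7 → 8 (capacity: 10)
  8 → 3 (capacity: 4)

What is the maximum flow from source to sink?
Maximum flow = 14

Max flow: 14

Flow assignment:
  0 → 1: 14/15
  1 → 2: 3/12
  1 → 5: 11/11
  2 → 5: 3/19
  5 → 6: 14/14
  6 → 7: 1/13
  6 → 8: 13/13
  7 → 8: 1/10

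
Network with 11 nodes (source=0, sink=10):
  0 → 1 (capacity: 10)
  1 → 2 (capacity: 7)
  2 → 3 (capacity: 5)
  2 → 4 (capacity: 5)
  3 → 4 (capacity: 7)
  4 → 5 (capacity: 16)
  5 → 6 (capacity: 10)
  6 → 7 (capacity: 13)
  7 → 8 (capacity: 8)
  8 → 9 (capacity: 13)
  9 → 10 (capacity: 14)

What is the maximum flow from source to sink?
Maximum flow = 7

Max flow: 7

Flow assignment:
  0 → 1: 7/10
  1 → 2: 7/7
  2 → 3: 2/5
  2 → 4: 5/5
  3 → 4: 2/7
  4 → 5: 7/16
  5 → 6: 7/10
  6 → 7: 7/13
  7 → 8: 7/8
  8 → 9: 7/13
  9 → 10: 7/14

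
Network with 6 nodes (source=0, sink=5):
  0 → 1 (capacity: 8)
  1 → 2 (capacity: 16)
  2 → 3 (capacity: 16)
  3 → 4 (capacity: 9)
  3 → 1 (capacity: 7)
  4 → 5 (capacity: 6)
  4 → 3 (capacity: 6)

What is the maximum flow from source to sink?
Maximum flow = 6

Max flow: 6

Flow assignment:
  0 → 1: 6/8
  1 → 2: 8/16
  2 → 3: 8/16
  3 → 4: 6/9
  3 → 1: 2/7
  4 → 5: 6/6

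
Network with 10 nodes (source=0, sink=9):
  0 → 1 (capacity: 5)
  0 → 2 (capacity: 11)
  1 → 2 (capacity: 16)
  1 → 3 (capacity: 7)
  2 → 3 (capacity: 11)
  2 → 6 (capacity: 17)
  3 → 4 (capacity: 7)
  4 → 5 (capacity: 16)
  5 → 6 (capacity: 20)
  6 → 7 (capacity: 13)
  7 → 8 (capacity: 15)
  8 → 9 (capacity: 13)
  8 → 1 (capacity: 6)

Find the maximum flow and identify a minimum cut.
Max flow = 13, Min cut edges: (8,9)

Maximum flow: 13
Minimum cut: (8,9)
Partition: S = [0, 1, 2, 3, 4, 5, 6, 7, 8], T = [9]

Max-flow min-cut theorem verified: both equal 13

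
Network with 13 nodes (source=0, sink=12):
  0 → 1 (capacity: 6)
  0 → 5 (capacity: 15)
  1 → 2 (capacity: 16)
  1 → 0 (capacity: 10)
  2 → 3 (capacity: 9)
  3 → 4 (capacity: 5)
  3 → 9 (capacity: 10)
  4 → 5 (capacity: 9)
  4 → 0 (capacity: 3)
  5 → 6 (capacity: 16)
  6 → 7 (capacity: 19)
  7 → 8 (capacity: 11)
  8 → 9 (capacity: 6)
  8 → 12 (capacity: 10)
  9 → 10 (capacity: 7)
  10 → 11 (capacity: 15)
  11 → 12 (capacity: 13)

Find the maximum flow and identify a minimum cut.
Max flow = 17, Min cut edges: (8,12), (9,10)

Maximum flow: 17
Minimum cut: (8,12), (9,10)
Partition: S = [0, 1, 2, 3, 4, 5, 6, 7, 8, 9], T = [10, 11, 12]

Max-flow min-cut theorem verified: both equal 17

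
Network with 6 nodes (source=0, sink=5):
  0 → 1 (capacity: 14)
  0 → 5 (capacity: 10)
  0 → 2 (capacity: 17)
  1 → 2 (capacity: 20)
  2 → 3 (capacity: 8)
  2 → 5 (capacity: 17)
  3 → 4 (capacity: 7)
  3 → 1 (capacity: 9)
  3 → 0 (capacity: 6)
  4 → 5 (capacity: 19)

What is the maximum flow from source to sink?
Maximum flow = 34

Max flow: 34

Flow assignment:
  0 → 1: 14/14
  0 → 5: 10/10
  0 → 2: 11/17
  1 → 2: 14/20
  2 → 3: 8/8
  2 → 5: 17/17
  3 → 4: 7/7
  3 → 0: 1/6
  4 → 5: 7/19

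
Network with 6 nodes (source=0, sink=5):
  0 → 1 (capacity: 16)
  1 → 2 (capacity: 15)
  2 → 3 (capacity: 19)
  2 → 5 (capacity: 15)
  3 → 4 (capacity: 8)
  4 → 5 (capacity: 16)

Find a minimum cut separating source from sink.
Min cut value = 15, edges: (1,2)

Min cut value: 15
Partition: S = [0, 1], T = [2, 3, 4, 5]
Cut edges: (1,2)

By max-flow min-cut theorem, max flow = min cut = 15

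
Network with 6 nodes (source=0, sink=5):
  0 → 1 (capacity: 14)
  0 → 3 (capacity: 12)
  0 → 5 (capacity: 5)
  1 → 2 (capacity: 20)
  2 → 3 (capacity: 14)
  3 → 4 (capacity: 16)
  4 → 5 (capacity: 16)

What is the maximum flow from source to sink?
Maximum flow = 21

Max flow: 21

Flow assignment:
  0 → 1: 14/14
  0 → 3: 2/12
  0 → 5: 5/5
  1 → 2: 14/20
  2 → 3: 14/14
  3 → 4: 16/16
  4 → 5: 16/16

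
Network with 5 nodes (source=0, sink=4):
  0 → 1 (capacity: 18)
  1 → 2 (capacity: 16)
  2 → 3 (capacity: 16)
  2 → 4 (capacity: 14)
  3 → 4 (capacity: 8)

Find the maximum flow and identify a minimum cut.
Max flow = 16, Min cut edges: (1,2)

Maximum flow: 16
Minimum cut: (1,2)
Partition: S = [0, 1], T = [2, 3, 4]

Max-flow min-cut theorem verified: both equal 16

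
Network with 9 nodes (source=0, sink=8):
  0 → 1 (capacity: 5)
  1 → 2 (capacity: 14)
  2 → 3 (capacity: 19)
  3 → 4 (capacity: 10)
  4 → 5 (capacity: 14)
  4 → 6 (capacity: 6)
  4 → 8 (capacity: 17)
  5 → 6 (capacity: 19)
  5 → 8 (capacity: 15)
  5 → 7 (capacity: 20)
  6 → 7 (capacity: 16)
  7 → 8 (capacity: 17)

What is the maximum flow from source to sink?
Maximum flow = 5

Max flow: 5

Flow assignment:
  0 → 1: 5/5
  1 → 2: 5/14
  2 → 3: 5/19
  3 → 4: 5/10
  4 → 8: 5/17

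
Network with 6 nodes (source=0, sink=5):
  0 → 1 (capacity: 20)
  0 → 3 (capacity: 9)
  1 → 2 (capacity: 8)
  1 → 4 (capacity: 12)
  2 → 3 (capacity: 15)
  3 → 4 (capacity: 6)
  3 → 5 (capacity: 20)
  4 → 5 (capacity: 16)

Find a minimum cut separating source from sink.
Min cut value = 29, edges: (0,3), (1,2), (1,4)

Min cut value: 29
Partition: S = [0, 1], T = [2, 3, 4, 5]
Cut edges: (0,3), (1,2), (1,4)

By max-flow min-cut theorem, max flow = min cut = 29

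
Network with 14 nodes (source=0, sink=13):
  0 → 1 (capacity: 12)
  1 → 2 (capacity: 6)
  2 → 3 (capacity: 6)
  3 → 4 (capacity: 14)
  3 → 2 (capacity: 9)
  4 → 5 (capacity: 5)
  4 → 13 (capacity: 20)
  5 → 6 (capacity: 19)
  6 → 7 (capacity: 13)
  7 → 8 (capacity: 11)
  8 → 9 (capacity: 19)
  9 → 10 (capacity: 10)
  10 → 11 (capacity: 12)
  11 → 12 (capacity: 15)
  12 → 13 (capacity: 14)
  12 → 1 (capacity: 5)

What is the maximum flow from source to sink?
Maximum flow = 6

Max flow: 6

Flow assignment:
  0 → 1: 6/12
  1 → 2: 6/6
  2 → 3: 6/6
  3 → 4: 6/14
  4 → 13: 6/20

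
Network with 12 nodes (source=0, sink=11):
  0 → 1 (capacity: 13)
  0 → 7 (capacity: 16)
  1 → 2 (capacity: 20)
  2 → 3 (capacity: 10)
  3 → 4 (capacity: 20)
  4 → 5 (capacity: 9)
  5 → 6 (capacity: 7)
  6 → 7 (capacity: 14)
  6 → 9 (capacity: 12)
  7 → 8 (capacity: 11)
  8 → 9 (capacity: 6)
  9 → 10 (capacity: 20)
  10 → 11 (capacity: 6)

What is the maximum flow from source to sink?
Maximum flow = 6

Max flow: 6

Flow assignment:
  0 → 1: 6/13
  1 → 2: 6/20
  2 → 3: 6/10
  3 → 4: 6/20
  4 → 5: 6/9
  5 → 6: 6/7
  6 → 7: 6/14
  7 → 8: 6/11
  8 → 9: 6/6
  9 → 10: 6/20
  10 → 11: 6/6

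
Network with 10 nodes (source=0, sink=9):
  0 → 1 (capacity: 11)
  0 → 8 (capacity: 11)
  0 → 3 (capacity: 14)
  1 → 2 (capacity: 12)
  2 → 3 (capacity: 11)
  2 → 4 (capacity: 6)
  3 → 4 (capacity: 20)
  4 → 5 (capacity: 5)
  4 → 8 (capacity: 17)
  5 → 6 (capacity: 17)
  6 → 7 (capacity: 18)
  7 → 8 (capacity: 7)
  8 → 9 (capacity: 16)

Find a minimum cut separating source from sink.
Min cut value = 16, edges: (8,9)

Min cut value: 16
Partition: S = [0, 1, 2, 3, 4, 5, 6, 7, 8], T = [9]
Cut edges: (8,9)

By max-flow min-cut theorem, max flow = min cut = 16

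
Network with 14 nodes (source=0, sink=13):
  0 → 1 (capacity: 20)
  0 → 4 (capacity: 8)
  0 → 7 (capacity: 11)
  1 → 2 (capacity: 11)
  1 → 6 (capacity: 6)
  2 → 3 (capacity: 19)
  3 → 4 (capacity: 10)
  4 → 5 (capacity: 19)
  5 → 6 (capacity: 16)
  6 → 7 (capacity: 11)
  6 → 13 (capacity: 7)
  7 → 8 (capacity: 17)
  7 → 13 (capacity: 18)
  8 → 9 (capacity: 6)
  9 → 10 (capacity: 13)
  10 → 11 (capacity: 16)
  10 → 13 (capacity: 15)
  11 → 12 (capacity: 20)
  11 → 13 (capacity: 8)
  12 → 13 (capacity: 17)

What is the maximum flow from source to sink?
Maximum flow = 29

Max flow: 29

Flow assignment:
  0 → 1: 12/20
  0 → 4: 6/8
  0 → 7: 11/11
  1 → 2: 10/11
  1 → 6: 2/6
  2 → 3: 10/19
  3 → 4: 10/10
  4 → 5: 16/19
  5 → 6: 16/16
  6 → 7: 11/11
  6 → 13: 7/7
  7 → 8: 4/17
  7 → 13: 18/18
  8 → 9: 4/6
  9 → 10: 4/13
  10 → 13: 4/15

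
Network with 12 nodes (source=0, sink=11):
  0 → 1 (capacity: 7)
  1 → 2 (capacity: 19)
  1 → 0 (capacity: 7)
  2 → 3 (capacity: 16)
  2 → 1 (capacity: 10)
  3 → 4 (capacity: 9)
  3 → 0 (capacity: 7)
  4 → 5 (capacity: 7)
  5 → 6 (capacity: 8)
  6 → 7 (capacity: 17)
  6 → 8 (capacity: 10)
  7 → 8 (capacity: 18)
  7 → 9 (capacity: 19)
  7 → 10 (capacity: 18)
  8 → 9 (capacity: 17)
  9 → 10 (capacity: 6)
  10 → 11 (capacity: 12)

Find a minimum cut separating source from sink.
Min cut value = 7, edges: (4,5)

Min cut value: 7
Partition: S = [0, 1, 2, 3, 4], T = [5, 6, 7, 8, 9, 10, 11]
Cut edges: (4,5)

By max-flow min-cut theorem, max flow = min cut = 7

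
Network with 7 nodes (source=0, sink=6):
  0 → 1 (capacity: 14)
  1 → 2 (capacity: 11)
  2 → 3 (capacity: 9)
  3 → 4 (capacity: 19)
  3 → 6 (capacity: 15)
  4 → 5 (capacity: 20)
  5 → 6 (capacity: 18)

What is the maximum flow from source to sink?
Maximum flow = 9

Max flow: 9

Flow assignment:
  0 → 1: 9/14
  1 → 2: 9/11
  2 → 3: 9/9
  3 → 6: 9/15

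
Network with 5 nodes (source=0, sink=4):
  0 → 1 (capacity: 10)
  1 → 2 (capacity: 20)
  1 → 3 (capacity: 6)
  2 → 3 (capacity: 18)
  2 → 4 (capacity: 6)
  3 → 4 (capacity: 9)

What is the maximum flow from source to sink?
Maximum flow = 10

Max flow: 10

Flow assignment:
  0 → 1: 10/10
  1 → 2: 10/20
  2 → 3: 4/18
  2 → 4: 6/6
  3 → 4: 4/9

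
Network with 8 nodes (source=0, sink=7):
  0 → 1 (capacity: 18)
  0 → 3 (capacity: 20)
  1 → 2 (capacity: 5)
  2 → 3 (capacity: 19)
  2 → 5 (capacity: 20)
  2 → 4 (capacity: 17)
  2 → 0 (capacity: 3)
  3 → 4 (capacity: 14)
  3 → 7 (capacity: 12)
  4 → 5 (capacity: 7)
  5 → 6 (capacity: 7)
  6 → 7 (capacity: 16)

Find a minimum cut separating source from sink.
Min cut value = 19, edges: (3,7), (5,6)

Min cut value: 19
Partition: S = [0, 1, 2, 3, 4, 5], T = [6, 7]
Cut edges: (3,7), (5,6)

By max-flow min-cut theorem, max flow = min cut = 19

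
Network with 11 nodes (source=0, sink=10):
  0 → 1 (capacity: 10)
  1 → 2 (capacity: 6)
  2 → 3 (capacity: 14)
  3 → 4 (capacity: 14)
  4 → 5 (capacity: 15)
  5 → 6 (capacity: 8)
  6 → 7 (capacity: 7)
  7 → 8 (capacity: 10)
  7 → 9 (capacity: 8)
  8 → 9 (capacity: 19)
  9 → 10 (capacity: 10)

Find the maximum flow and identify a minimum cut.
Max flow = 6, Min cut edges: (1,2)

Maximum flow: 6
Minimum cut: (1,2)
Partition: S = [0, 1], T = [2, 3, 4, 5, 6, 7, 8, 9, 10]

Max-flow min-cut theorem verified: both equal 6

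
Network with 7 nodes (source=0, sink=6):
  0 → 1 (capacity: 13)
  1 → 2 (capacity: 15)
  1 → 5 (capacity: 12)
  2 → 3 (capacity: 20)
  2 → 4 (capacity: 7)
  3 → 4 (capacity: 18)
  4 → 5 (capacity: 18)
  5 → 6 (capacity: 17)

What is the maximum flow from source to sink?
Maximum flow = 13

Max flow: 13

Flow assignment:
  0 → 1: 13/13
  1 → 2: 1/15
  1 → 5: 12/12
  2 → 4: 1/7
  4 → 5: 1/18
  5 → 6: 13/17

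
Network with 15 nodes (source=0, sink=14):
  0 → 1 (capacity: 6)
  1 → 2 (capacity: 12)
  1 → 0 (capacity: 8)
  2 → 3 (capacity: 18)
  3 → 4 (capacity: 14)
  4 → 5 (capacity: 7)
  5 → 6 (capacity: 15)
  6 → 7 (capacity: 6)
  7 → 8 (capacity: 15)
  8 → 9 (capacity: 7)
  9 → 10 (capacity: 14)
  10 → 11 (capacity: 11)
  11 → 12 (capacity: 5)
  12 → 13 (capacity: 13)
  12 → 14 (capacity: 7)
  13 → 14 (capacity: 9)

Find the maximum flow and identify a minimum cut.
Max flow = 5, Min cut edges: (11,12)

Maximum flow: 5
Minimum cut: (11,12)
Partition: S = [0, 1, 2, 3, 4, 5, 6, 7, 8, 9, 10, 11], T = [12, 13, 14]

Max-flow min-cut theorem verified: both equal 5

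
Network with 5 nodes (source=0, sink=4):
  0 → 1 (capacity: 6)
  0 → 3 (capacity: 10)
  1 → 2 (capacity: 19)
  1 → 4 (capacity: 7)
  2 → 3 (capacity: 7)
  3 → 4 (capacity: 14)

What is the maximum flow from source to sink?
Maximum flow = 16

Max flow: 16

Flow assignment:
  0 → 1: 6/6
  0 → 3: 10/10
  1 → 4: 6/7
  3 → 4: 10/14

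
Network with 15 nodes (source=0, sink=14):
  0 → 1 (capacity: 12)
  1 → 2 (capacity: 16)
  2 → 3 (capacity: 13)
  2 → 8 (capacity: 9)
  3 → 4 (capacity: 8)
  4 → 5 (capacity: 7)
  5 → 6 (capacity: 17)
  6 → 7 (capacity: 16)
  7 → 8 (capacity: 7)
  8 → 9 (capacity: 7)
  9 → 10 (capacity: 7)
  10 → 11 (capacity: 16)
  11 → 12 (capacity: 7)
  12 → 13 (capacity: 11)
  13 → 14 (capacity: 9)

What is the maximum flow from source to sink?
Maximum flow = 7

Max flow: 7

Flow assignment:
  0 → 1: 7/12
  1 → 2: 7/16
  2 → 3: 3/13
  2 → 8: 4/9
  3 → 4: 3/8
  4 → 5: 3/7
  5 → 6: 3/17
  6 → 7: 3/16
  7 → 8: 3/7
  8 → 9: 7/7
  9 → 10: 7/7
  10 → 11: 7/16
  11 → 12: 7/7
  12 → 13: 7/11
  13 → 14: 7/9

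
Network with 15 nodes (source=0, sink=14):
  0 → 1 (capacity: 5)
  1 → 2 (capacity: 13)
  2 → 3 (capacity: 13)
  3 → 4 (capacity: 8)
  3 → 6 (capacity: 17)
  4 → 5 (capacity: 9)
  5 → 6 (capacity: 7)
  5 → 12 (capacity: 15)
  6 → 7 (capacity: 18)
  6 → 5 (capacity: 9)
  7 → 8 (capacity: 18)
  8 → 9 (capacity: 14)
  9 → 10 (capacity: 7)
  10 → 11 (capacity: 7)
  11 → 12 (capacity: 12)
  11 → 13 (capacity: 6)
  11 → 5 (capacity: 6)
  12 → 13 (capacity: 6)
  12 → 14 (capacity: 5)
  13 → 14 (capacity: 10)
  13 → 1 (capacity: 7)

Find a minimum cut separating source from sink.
Min cut value = 5, edges: (0,1)

Min cut value: 5
Partition: S = [0], T = [1, 2, 3, 4, 5, 6, 7, 8, 9, 10, 11, 12, 13, 14]
Cut edges: (0,1)

By max-flow min-cut theorem, max flow = min cut = 5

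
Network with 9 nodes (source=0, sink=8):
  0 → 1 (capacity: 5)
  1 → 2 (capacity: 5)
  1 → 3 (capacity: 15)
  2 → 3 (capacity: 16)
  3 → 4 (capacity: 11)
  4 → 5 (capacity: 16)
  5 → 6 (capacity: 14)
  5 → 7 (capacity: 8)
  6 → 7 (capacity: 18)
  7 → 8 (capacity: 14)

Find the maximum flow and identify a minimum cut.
Max flow = 5, Min cut edges: (0,1)

Maximum flow: 5
Minimum cut: (0,1)
Partition: S = [0], T = [1, 2, 3, 4, 5, 6, 7, 8]

Max-flow min-cut theorem verified: both equal 5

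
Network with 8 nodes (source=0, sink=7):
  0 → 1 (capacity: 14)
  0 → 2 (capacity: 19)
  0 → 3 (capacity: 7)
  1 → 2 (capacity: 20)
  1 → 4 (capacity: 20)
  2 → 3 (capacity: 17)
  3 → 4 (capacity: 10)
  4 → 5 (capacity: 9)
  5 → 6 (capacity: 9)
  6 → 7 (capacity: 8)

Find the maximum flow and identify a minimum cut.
Max flow = 8, Min cut edges: (6,7)

Maximum flow: 8
Minimum cut: (6,7)
Partition: S = [0, 1, 2, 3, 4, 5, 6], T = [7]

Max-flow min-cut theorem verified: both equal 8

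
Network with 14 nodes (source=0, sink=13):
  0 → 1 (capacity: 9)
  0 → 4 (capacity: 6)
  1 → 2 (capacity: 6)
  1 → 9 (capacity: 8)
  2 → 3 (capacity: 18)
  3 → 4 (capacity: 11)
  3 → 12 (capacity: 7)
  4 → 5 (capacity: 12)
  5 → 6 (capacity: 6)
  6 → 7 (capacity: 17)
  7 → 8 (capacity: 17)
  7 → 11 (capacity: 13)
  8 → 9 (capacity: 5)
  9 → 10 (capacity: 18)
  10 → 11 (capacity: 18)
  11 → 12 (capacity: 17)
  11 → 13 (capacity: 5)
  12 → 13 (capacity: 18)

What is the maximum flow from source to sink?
Maximum flow = 15

Max flow: 15

Flow assignment:
  0 → 1: 9/9
  0 → 4: 6/6
  1 → 2: 6/6
  1 → 9: 3/8
  2 → 3: 6/18
  3 → 12: 6/7
  4 → 5: 6/12
  5 → 6: 6/6
  6 → 7: 6/17
  7 → 11: 6/13
  9 → 10: 3/18
  10 → 11: 3/18
  11 → 12: 4/17
  11 → 13: 5/5
  12 → 13: 10/18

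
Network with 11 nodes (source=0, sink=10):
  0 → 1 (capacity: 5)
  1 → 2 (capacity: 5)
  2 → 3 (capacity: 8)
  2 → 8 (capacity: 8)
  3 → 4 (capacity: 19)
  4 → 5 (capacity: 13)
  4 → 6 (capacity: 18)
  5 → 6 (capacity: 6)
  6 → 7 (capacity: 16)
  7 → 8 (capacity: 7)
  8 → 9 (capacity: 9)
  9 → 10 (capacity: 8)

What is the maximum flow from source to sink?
Maximum flow = 5

Max flow: 5

Flow assignment:
  0 → 1: 5/5
  1 → 2: 5/5
  2 → 8: 5/8
  8 → 9: 5/9
  9 → 10: 5/8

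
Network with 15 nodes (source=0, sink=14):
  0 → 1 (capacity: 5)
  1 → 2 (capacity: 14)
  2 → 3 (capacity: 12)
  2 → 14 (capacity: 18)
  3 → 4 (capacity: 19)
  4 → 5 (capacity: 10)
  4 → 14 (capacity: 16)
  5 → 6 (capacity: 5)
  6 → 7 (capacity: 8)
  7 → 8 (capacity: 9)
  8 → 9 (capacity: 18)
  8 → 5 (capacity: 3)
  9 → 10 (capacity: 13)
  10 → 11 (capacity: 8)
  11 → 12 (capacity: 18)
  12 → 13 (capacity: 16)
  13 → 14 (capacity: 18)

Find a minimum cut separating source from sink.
Min cut value = 5, edges: (0,1)

Min cut value: 5
Partition: S = [0], T = [1, 2, 3, 4, 5, 6, 7, 8, 9, 10, 11, 12, 13, 14]
Cut edges: (0,1)

By max-flow min-cut theorem, max flow = min cut = 5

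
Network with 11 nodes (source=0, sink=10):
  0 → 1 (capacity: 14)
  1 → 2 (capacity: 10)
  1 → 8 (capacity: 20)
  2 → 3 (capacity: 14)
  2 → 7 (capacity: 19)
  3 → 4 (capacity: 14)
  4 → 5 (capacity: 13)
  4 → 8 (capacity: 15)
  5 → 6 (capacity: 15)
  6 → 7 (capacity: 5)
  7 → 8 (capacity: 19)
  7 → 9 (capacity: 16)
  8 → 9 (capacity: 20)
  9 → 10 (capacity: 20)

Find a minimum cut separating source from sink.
Min cut value = 14, edges: (0,1)

Min cut value: 14
Partition: S = [0], T = [1, 2, 3, 4, 5, 6, 7, 8, 9, 10]
Cut edges: (0,1)

By max-flow min-cut theorem, max flow = min cut = 14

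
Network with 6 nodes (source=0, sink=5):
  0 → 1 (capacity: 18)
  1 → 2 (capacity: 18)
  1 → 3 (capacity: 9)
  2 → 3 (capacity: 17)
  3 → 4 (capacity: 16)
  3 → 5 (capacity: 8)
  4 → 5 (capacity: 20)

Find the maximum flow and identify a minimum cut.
Max flow = 18, Min cut edges: (0,1)

Maximum flow: 18
Minimum cut: (0,1)
Partition: S = [0], T = [1, 2, 3, 4, 5]

Max-flow min-cut theorem verified: both equal 18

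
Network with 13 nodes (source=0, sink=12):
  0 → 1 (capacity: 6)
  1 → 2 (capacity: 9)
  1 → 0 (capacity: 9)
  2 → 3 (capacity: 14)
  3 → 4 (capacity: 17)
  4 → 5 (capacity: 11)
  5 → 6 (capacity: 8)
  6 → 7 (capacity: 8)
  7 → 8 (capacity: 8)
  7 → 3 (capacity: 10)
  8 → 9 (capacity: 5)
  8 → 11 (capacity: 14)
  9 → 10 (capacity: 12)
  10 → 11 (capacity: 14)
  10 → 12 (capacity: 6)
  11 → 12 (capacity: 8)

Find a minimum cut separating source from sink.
Min cut value = 6, edges: (0,1)

Min cut value: 6
Partition: S = [0], T = [1, 2, 3, 4, 5, 6, 7, 8, 9, 10, 11, 12]
Cut edges: (0,1)

By max-flow min-cut theorem, max flow = min cut = 6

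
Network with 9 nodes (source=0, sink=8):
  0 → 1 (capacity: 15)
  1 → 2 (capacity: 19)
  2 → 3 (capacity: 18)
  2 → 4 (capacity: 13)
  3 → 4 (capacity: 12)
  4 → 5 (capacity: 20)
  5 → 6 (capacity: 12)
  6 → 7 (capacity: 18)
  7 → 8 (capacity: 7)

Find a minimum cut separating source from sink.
Min cut value = 7, edges: (7,8)

Min cut value: 7
Partition: S = [0, 1, 2, 3, 4, 5, 6, 7], T = [8]
Cut edges: (7,8)

By max-flow min-cut theorem, max flow = min cut = 7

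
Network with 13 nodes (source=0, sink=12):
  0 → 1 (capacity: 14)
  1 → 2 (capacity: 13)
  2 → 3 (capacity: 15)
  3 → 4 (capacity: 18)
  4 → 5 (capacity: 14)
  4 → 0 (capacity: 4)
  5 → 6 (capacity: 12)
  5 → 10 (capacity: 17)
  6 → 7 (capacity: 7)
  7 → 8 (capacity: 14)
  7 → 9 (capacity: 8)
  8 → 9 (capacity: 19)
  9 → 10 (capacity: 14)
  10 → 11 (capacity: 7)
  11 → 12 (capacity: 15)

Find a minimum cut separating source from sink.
Min cut value = 7, edges: (10,11)

Min cut value: 7
Partition: S = [0, 1, 2, 3, 4, 5, 6, 7, 8, 9, 10], T = [11, 12]
Cut edges: (10,11)

By max-flow min-cut theorem, max flow = min cut = 7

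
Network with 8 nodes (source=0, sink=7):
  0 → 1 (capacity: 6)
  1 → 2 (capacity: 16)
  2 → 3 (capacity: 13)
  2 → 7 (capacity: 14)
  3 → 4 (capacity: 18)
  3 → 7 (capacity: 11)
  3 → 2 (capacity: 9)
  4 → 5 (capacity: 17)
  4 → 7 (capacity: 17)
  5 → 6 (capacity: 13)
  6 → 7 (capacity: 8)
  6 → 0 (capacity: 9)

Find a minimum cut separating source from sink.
Min cut value = 6, edges: (0,1)

Min cut value: 6
Partition: S = [0], T = [1, 2, 3, 4, 5, 6, 7]
Cut edges: (0,1)

By max-flow min-cut theorem, max flow = min cut = 6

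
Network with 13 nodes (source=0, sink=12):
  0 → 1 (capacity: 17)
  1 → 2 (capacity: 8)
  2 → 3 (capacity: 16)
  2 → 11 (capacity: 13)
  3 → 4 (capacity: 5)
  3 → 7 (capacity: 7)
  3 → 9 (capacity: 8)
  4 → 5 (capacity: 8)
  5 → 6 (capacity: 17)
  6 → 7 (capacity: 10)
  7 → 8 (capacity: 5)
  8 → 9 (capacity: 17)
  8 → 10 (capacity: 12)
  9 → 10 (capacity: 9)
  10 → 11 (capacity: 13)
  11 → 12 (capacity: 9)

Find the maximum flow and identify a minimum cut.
Max flow = 8, Min cut edges: (1,2)

Maximum flow: 8
Minimum cut: (1,2)
Partition: S = [0, 1], T = [2, 3, 4, 5, 6, 7, 8, 9, 10, 11, 12]

Max-flow min-cut theorem verified: both equal 8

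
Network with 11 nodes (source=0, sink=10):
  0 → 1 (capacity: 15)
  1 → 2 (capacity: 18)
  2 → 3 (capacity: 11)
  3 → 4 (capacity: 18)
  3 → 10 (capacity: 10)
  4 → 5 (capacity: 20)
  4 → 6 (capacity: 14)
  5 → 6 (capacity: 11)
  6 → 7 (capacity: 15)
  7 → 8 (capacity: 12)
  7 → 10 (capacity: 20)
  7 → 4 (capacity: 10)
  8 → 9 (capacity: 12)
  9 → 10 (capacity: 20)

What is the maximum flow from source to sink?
Maximum flow = 11

Max flow: 11

Flow assignment:
  0 → 1: 11/15
  1 → 2: 11/18
  2 → 3: 11/11
  3 → 4: 1/18
  3 → 10: 10/10
  4 → 6: 1/14
  6 → 7: 1/15
  7 → 10: 1/20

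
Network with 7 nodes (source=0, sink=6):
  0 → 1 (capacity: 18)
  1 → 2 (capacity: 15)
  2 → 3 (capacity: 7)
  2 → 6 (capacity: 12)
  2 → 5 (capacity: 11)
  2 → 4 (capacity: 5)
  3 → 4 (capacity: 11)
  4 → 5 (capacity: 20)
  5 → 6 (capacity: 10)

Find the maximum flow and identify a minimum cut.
Max flow = 15, Min cut edges: (1,2)

Maximum flow: 15
Minimum cut: (1,2)
Partition: S = [0, 1], T = [2, 3, 4, 5, 6]

Max-flow min-cut theorem verified: both equal 15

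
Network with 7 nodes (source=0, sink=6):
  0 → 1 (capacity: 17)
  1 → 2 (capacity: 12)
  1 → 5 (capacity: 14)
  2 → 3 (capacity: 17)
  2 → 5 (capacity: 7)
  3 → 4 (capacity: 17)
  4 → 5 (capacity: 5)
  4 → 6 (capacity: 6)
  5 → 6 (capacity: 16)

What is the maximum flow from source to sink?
Maximum flow = 17

Max flow: 17

Flow assignment:
  0 → 1: 17/17
  1 → 2: 3/12
  1 → 5: 14/14
  2 → 3: 1/17
  2 → 5: 2/7
  3 → 4: 1/17
  4 → 6: 1/6
  5 → 6: 16/16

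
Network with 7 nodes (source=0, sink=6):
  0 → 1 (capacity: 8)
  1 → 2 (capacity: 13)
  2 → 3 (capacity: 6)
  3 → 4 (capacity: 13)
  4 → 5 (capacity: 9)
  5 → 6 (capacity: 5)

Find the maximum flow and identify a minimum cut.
Max flow = 5, Min cut edges: (5,6)

Maximum flow: 5
Minimum cut: (5,6)
Partition: S = [0, 1, 2, 3, 4, 5], T = [6]

Max-flow min-cut theorem verified: both equal 5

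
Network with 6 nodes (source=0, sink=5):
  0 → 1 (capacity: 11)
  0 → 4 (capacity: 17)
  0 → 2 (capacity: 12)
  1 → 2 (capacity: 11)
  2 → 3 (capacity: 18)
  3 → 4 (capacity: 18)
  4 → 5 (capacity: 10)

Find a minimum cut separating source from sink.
Min cut value = 10, edges: (4,5)

Min cut value: 10
Partition: S = [0, 1, 2, 3, 4], T = [5]
Cut edges: (4,5)

By max-flow min-cut theorem, max flow = min cut = 10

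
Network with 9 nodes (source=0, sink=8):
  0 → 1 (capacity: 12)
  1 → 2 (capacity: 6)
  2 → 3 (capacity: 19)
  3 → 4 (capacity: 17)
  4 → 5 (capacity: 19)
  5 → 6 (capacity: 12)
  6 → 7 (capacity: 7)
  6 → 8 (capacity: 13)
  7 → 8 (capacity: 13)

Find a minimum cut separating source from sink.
Min cut value = 6, edges: (1,2)

Min cut value: 6
Partition: S = [0, 1], T = [2, 3, 4, 5, 6, 7, 8]
Cut edges: (1,2)

By max-flow min-cut theorem, max flow = min cut = 6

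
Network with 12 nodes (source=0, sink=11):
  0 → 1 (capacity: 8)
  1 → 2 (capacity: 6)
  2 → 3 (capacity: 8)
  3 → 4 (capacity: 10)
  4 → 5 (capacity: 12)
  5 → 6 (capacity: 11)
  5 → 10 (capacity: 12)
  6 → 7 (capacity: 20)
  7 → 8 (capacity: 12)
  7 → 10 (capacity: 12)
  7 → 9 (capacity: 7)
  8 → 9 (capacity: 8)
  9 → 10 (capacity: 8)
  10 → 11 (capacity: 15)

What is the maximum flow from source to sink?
Maximum flow = 6

Max flow: 6

Flow assignment:
  0 → 1: 6/8
  1 → 2: 6/6
  2 → 3: 6/8
  3 → 4: 6/10
  4 → 5: 6/12
  5 → 10: 6/12
  10 → 11: 6/15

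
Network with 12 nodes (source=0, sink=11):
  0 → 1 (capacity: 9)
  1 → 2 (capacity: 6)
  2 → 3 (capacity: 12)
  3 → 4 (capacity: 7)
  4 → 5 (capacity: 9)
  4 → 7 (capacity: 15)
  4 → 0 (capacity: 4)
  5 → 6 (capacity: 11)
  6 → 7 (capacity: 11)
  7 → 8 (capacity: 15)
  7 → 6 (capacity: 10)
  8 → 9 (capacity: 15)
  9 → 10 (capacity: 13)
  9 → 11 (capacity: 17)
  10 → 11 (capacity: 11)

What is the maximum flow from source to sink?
Maximum flow = 6

Max flow: 6

Flow assignment:
  0 → 1: 6/9
  1 → 2: 6/6
  2 → 3: 6/12
  3 → 4: 6/7
  4 → 7: 6/15
  7 → 8: 6/15
  8 → 9: 6/15
  9 → 11: 6/17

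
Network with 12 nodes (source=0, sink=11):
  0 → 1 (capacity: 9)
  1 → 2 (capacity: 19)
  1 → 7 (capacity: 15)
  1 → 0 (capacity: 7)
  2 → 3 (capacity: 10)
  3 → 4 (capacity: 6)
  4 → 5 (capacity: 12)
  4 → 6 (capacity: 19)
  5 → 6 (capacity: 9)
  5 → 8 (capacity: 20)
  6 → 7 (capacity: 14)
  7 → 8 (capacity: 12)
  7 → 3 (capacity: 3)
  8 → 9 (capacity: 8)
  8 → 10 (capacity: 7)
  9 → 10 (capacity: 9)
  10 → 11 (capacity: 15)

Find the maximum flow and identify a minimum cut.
Max flow = 9, Min cut edges: (0,1)

Maximum flow: 9
Minimum cut: (0,1)
Partition: S = [0], T = [1, 2, 3, 4, 5, 6, 7, 8, 9, 10, 11]

Max-flow min-cut theorem verified: both equal 9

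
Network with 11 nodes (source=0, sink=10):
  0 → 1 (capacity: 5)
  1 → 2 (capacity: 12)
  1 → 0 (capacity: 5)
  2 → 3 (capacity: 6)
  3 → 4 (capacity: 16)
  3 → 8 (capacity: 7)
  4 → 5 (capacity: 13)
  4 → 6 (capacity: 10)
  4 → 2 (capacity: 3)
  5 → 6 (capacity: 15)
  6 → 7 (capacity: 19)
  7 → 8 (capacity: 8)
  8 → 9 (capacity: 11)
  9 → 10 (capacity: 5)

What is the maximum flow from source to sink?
Maximum flow = 5

Max flow: 5

Flow assignment:
  0 → 1: 5/5
  1 → 2: 5/12
  2 → 3: 5/6
  3 → 8: 5/7
  8 → 9: 5/11
  9 → 10: 5/5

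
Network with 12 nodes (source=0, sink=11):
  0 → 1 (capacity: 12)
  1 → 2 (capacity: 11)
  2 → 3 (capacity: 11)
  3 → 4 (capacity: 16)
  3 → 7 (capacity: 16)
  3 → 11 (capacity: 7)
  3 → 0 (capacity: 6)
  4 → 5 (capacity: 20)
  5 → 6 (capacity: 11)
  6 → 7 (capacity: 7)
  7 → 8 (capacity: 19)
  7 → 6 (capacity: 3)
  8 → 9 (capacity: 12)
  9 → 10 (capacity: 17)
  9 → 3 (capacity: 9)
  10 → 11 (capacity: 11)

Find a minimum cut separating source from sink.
Min cut value = 11, edges: (2,3)

Min cut value: 11
Partition: S = [0, 1, 2], T = [3, 4, 5, 6, 7, 8, 9, 10, 11]
Cut edges: (2,3)

By max-flow min-cut theorem, max flow = min cut = 11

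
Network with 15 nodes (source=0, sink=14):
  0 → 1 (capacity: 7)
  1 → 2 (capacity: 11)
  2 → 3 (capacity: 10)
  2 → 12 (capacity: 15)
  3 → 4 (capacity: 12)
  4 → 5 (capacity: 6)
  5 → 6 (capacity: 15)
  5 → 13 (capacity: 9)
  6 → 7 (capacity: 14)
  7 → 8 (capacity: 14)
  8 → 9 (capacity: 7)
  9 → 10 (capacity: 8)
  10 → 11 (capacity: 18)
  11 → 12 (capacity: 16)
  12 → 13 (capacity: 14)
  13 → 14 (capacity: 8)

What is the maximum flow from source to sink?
Maximum flow = 7

Max flow: 7

Flow assignment:
  0 → 1: 7/7
  1 → 2: 7/11
  2 → 12: 7/15
  12 → 13: 7/14
  13 → 14: 7/8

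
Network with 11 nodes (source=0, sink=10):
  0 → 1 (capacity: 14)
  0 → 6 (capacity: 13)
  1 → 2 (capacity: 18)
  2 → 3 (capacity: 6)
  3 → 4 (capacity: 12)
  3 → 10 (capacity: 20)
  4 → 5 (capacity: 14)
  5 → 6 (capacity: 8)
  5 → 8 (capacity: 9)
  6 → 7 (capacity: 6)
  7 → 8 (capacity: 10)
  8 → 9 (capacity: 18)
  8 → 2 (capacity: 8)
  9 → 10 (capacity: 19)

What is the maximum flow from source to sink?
Maximum flow = 12

Max flow: 12

Flow assignment:
  0 → 1: 6/14
  0 → 6: 6/13
  1 → 2: 6/18
  2 → 3: 6/6
  3 → 10: 6/20
  6 → 7: 6/6
  7 → 8: 6/10
  8 → 9: 6/18
  9 → 10: 6/19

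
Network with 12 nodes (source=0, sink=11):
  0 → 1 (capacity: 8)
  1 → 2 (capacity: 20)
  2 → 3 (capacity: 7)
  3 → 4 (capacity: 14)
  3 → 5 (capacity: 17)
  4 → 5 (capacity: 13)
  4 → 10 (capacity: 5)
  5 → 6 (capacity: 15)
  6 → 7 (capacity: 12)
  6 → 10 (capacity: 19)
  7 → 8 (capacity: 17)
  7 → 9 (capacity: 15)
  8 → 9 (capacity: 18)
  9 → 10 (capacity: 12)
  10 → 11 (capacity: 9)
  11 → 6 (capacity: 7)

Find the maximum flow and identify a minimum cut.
Max flow = 7, Min cut edges: (2,3)

Maximum flow: 7
Minimum cut: (2,3)
Partition: S = [0, 1, 2], T = [3, 4, 5, 6, 7, 8, 9, 10, 11]

Max-flow min-cut theorem verified: both equal 7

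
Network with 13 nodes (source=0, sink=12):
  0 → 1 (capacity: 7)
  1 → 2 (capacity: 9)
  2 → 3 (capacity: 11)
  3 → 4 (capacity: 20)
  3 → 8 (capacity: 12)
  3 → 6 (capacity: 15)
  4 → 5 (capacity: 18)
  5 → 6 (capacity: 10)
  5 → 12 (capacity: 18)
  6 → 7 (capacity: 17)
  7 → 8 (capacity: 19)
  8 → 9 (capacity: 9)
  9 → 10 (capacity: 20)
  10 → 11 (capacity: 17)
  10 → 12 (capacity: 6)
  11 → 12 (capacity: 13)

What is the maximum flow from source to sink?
Maximum flow = 7

Max flow: 7

Flow assignment:
  0 → 1: 7/7
  1 → 2: 7/9
  2 → 3: 7/11
  3 → 4: 7/20
  4 → 5: 7/18
  5 → 12: 7/18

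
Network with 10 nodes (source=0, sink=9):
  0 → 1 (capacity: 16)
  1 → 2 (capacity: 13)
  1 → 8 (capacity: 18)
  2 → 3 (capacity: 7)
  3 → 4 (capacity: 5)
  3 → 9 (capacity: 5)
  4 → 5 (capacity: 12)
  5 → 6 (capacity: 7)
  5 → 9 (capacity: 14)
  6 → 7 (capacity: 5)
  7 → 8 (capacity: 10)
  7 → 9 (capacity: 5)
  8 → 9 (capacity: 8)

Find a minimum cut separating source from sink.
Min cut value = 15, edges: (2,3), (8,9)

Min cut value: 15
Partition: S = [0, 1, 2, 8], T = [3, 4, 5, 6, 7, 9]
Cut edges: (2,3), (8,9)

By max-flow min-cut theorem, max flow = min cut = 15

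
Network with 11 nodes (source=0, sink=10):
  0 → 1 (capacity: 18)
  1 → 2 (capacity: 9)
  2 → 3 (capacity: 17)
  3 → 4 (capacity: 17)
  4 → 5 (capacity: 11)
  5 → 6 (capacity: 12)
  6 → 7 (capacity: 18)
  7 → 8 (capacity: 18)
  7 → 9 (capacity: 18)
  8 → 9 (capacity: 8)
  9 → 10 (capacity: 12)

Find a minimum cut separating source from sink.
Min cut value = 9, edges: (1,2)

Min cut value: 9
Partition: S = [0, 1], T = [2, 3, 4, 5, 6, 7, 8, 9, 10]
Cut edges: (1,2)

By max-flow min-cut theorem, max flow = min cut = 9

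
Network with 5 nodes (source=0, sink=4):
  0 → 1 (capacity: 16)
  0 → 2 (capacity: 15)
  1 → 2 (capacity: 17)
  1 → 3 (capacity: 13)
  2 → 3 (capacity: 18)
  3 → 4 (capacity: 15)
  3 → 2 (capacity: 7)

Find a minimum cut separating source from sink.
Min cut value = 15, edges: (3,4)

Min cut value: 15
Partition: S = [0, 1, 2, 3], T = [4]
Cut edges: (3,4)

By max-flow min-cut theorem, max flow = min cut = 15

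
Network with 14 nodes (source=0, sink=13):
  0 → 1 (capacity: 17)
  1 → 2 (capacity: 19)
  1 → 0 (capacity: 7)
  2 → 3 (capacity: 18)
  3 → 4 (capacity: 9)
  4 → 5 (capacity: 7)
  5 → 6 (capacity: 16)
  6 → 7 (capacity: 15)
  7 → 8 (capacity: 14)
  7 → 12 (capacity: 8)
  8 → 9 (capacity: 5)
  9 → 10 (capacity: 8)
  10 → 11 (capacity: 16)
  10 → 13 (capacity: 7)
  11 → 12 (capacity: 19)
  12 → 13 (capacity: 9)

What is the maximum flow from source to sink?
Maximum flow = 7

Max flow: 7

Flow assignment:
  0 → 1: 7/17
  1 → 2: 7/19
  2 → 3: 7/18
  3 → 4: 7/9
  4 → 5: 7/7
  5 → 6: 7/16
  6 → 7: 7/15
  7 → 12: 7/8
  12 → 13: 7/9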